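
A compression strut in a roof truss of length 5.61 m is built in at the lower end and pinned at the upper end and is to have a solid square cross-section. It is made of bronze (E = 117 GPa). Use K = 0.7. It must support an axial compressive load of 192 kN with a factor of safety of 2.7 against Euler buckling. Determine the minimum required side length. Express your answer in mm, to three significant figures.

Required P_cr = n·P = 2.7 × 192 = 518.4 kN
L_e = K·L = 0.7 × 5.61 = 3.927 m
Required I = P_cr·L_e²/(π²E) = 5.184×10^5 × 3.927² / (π² × 1.17×10^11) = 6.923×10^-6 m⁴
I_req = 6.923×10^6 mm⁴
Solid square: I = a⁴/12  ⇒  a = (12I)^(1/4) = (12×6.923×10^6)^(1/4) = 95.5 mm

a ≈ 95.5 mm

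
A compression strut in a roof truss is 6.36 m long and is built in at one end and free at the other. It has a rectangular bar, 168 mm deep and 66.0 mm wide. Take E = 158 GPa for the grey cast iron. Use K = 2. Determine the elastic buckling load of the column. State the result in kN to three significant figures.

Buckling occurs about the weak axis: I_min = h·b³/12 with b = 66.0 mm (the shorter side).
I_min = 168×66.0³/12 = 4.025×10^6 mm⁴
I = 4.025×10^6 mm⁴ = 4.025×10^-6 m⁴
Effective length L_e = K·L = 2 × 6.36 = 12.72 m
P_cr = π²EI / L_e² = π² × 158×10⁹ × 4.025×10^-6 / 12.72² = 3.879×10^4 N

P_cr ≈ 38.8 kN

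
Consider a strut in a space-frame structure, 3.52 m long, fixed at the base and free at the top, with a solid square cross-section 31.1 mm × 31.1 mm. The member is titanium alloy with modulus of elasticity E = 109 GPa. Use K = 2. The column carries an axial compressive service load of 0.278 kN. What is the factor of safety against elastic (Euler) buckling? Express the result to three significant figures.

n ≈ 6.09

I = a⁴/12 = 31.1⁴/12 = 7.796×10^4 mm⁴
I = 7.796×10^4 mm⁴ = 7.796×10^-8 m⁴
Effective length L_e = K·L = 2 × 3.52 = 7.040 m
P_cr = π²EI / L_e² = π² × 109×10⁹ × 7.796×10^-8 / 7.040² = 1.692×10^3 N
Factor of safety n = P_cr / P = 1.6922 / 0.278 = 6.09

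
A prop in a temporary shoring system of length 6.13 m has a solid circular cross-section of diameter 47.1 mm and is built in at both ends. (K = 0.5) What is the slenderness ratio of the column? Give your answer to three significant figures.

λ ≈ 260

For a solid circle r = d/4 = 47.1/4 = 11.78 mm
L_e = K·L = 0.5 × 6.13 m = 3.065 m = 3065.0 mm
λ = L_e / r_min = 3065.0 / 11.78 = 260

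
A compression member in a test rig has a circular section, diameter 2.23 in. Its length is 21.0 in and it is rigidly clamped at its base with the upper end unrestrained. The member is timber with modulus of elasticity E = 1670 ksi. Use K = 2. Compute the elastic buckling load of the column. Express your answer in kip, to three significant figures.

I = πd⁴/64 = π×2.23⁴/64 = 1.214 in⁴
Effective length L_e = K·L = 2 × 21.0 = 42.00 in
P_cr = π²EI / L_e² = π² × 1670×10³ × 1.214 / 42.00² = 1.134×10^4 lb

P_cr ≈ 11.3 kip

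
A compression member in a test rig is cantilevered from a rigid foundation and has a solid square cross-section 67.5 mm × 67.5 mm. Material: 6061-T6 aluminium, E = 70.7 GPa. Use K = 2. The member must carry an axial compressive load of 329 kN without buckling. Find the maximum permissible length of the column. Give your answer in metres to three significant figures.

I = a⁴/12 = 67.5⁴/12 = 1.730×10^6 mm⁴
I = 1.730×10^-6 m⁴
At the buckling limit P_cr = P = 3.290×10^5 N
From P_cr = π²EI/(K·L)²:  L = (1/K)·√(π²EI/P_cr) = (1/2)·√(π²×7.07×10^10×1.730×10^-6/3.290×10^5)
L = 0.958 m

L_max ≈ 0.958 m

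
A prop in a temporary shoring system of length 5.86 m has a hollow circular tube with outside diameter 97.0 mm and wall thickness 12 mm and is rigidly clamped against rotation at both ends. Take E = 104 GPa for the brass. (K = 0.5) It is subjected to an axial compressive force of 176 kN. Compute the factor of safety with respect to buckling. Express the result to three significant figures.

n ≈ 2.01

Inner diameter d_i = 97.0 − 2×12 = 73.00 mm
I = π(d_o⁴ − d_i⁴)/64 = π(97.0⁴ − 73.00⁴)/64 = 2.952×10^6 mm⁴
I = 2.952×10^6 mm⁴ = 2.952×10^-6 m⁴
Effective length L_e = K·L = 0.5 × 5.86 = 2.930 m
P_cr = π²EI / L_e² = π² × 104×10⁹ × 2.952×10^-6 / 2.930² = 3.529×10^5 N
Factor of safety n = P_cr / P = 352.91 / 176 = 2.01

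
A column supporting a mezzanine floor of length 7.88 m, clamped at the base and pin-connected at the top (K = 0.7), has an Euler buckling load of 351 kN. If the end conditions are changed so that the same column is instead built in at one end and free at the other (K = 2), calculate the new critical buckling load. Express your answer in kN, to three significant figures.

P_cr ∝ 1/K², so P_cr,new = P_cr,old × (K_old/K_new)² = 351 × (0.7/2)²
= 351 × 0.1225 = 43.0 kN

P_cr ≈ 43.0 kN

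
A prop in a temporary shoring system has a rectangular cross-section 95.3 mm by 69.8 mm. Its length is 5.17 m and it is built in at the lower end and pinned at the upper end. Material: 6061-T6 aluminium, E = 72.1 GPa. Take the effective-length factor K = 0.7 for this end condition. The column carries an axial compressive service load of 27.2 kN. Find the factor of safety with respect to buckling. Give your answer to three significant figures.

Buckling occurs about the weak axis: I_min = h·b³/12 with b = 69.8 mm (the shorter side).
I_min = 95.3×69.8³/12 = 2.701×10^6 mm⁴
I = 2.701×10^6 mm⁴ = 2.701×10^-6 m⁴
Effective length L_e = K·L = 0.7 × 5.17 = 3.619 m
P_cr = π²EI / L_e² = π² × 72.1×10⁹ × 2.701×10^-6 / 3.619² = 1.467×10^5 N
Factor of safety n = P_cr / P = 146.74 / 27.2 = 5.39

n ≈ 5.39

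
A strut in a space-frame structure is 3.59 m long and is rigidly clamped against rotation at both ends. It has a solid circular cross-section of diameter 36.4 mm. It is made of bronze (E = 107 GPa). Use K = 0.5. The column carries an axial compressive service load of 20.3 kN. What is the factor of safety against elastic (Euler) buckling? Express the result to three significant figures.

n ≈ 1.39

I = πd⁴/64 = π×36.4⁴/64 = 8.617×10^4 mm⁴
I = 8.617×10^4 mm⁴ = 8.617×10^-8 m⁴
Effective length L_e = K·L = 0.5 × 3.59 = 1.795 m
P_cr = π²EI / L_e² = π² × 107×10⁹ × 8.617×10^-8 / 1.795² = 2.824×10^4 N
Factor of safety n = P_cr / P = 28.244 / 20.3 = 1.39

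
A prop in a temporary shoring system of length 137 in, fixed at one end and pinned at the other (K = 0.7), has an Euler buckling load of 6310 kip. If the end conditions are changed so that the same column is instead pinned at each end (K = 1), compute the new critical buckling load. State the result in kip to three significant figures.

P_cr ≈ 3090 kip

P_cr ∝ 1/K², so P_cr,new = P_cr,old × (K_old/K_new)² = 6310 × (0.7/1)²
= 6310 × 0.4900 = 3090 kip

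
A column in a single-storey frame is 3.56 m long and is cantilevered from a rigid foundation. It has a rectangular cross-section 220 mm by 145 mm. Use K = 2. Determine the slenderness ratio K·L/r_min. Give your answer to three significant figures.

λ ≈ 170

Buckling occurs about the weak axis: I_min = h·b³/12 with b = 145 mm (the shorter side).
I_min = 220×145³/12 = 5.589×10^7 mm⁴
A = 3.190×10^4 mm²;  r_min = √(I/A) = √(5.589×10^7/3.190×10^4) = 41.86 mm
L_e = K·L = 2 × 3.56 m = 7.120 m = 7120.0 mm
λ = L_e / r_min = 7120.0 / 41.86 = 170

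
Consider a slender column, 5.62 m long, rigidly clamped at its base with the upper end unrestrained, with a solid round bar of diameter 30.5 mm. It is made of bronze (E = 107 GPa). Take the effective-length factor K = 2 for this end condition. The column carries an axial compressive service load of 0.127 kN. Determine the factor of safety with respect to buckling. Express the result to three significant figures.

n ≈ 2.80

I = πd⁴/64 = π×30.5⁴/64 = 4.248×10^4 mm⁴
I = 4.248×10^4 mm⁴ = 4.248×10^-8 m⁴
Effective length L_e = K·L = 2 × 5.62 = 11.24 m
P_cr = π²EI / L_e² = π² × 107×10⁹ × 4.248×10^-8 / 11.24² = 355.1 N
Factor of safety n = P_cr / P = 0.35508 / 0.127 = 2.80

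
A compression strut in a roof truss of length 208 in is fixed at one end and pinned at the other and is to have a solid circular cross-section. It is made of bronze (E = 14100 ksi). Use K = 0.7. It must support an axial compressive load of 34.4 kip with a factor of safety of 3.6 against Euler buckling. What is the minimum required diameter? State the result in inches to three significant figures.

d ≈ 4.43 in

Required P_cr = n·P = 3.6 × 34.4 = 123.8 kip
L_e = K·L = 0.7 × 208 = 145.6 in
Required I = P_cr·L_e²/(π²E) = 1.238×10^5 × 145.6² / (π² × 1.41×10^7) = 18.87 in⁴
Solid circle: I = πd⁴/64  ⇒  d = (64I/π)^(1/4) = (64×18.87/π)^(1/4) = 4.43 in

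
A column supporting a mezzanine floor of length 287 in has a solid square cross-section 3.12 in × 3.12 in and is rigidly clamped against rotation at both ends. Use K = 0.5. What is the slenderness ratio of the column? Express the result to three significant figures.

For a square r = a/√12 = 3.12/√12 = 0.9007 in
L_e = K·L = 0.5 × 287 = 143.5 in
λ = L_e / r_min = 143.50 / 0.9007 = 159

λ ≈ 159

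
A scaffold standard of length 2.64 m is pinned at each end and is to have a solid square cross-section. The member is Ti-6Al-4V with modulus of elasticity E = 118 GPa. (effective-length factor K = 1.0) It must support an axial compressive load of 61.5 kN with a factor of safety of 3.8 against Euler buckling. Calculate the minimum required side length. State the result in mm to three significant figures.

a ≈ 64.0 mm

Required P_cr = n·P = 3.8 × 61.5 = 233.7 kN
L_e = K·L = 1 × 2.64 = 2.640 m
Required I = P_cr·L_e²/(π²E) = 2.337×10^5 × 2.640² / (π² × 1.18×10^11) = 1.399×10^-6 m⁴
I_req = 1.399×10^6 mm⁴
Solid square: I = a⁴/12  ⇒  a = (12I)^(1/4) = (12×1.399×10^6)^(1/4) = 64.0 mm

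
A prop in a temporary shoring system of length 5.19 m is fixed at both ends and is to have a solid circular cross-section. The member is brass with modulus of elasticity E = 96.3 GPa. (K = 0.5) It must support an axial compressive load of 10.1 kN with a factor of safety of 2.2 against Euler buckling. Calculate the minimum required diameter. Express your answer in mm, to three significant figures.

d ≈ 42.3 mm

Required P_cr = n·P = 2.2 × 10.1 = 22.22 kN
L_e = K·L = 0.5 × 5.19 = 2.595 m
Required I = P_cr·L_e²/(π²E) = 2.222×10^4 × 2.595² / (π² × 9.63×10^10) = 1.574×10^-7 m⁴
I_req = 1.574×10^5 mm⁴
Solid circle: I = πd⁴/64  ⇒  d = (64I/π)^(1/4) = (64×1.574×10^5/π)^(1/4) = 42.3 mm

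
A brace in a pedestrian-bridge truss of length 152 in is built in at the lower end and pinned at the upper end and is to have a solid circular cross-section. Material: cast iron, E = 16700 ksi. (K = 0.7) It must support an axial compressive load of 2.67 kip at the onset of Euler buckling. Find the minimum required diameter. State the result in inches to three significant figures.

d ≈ 1.39 in

L_e = K·L = 0.7 × 152 = 106.4 in
Required I = P_cr·L_e²/(π²E) = 2.670×10^3 × 106.4² / (π² × 1.67×10^7) = 0.1834 in⁴
Solid circle: I = πd⁴/64  ⇒  d = (64I/π)^(1/4) = (64×0.1834/π)^(1/4) = 1.39 in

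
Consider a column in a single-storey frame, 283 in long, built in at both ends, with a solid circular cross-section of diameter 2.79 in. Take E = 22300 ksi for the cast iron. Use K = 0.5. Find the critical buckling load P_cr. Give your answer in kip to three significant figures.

P_cr ≈ 32.7 kip

I = πd⁴/64 = π×2.79⁴/64 = 2.974 in⁴
Effective length L_e = K·L = 0.5 × 283 = 141.5 in
P_cr = π²EI / L_e² = π² × 22300×10³ × 2.974 / 141.5² = 3.269×10^4 lb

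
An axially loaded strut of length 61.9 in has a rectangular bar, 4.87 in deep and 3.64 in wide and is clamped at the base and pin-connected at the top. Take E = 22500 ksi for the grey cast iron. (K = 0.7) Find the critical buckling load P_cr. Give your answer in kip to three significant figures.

Buckling occurs about the weak axis: I_min = h·b³/12 with b = 3.64 in (the shorter side).
I_min = 4.87×3.64³/12 = 19.57 in⁴
Effective length L_e = K·L = 0.7 × 61.9 = 43.33 in
P_cr = π²EI / L_e² = π² × 22500×10³ × 19.57 / 43.33² = 2.315×10^6 lb

P_cr ≈ 2320 kip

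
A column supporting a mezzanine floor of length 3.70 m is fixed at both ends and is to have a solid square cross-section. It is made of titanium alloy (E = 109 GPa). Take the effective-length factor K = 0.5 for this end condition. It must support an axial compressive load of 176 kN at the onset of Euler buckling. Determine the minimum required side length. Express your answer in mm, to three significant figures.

a ≈ 50.9 mm

L_e = K·L = 0.5 × 3.70 = 1.850 m
Required I = P_cr·L_e²/(π²E) = 1.760×10^5 × 1.850² / (π² × 1.09×10^11) = 5.599×10^-7 m⁴
I_req = 5.599×10^5 mm⁴
Solid square: I = a⁴/12  ⇒  a = (12I)^(1/4) = (12×5.599×10^5)^(1/4) = 50.9 mm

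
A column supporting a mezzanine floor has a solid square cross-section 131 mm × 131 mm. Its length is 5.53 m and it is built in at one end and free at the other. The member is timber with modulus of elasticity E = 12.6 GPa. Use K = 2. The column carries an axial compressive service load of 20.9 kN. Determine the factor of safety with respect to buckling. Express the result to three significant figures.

I = a⁴/12 = 131⁴/12 = 2.454×10^7 mm⁴
I = 2.454×10^7 mm⁴ = 2.454×10^-5 m⁴
Effective length L_e = K·L = 2 × 5.53 = 11.06 m
P_cr = π²EI / L_e² = π² × 12.6×10⁹ × 2.454×10^-5 / 11.06² = 2.495×10^4 N
Factor of safety n = P_cr / P = 24.950 / 20.9 = 1.19

n ≈ 1.19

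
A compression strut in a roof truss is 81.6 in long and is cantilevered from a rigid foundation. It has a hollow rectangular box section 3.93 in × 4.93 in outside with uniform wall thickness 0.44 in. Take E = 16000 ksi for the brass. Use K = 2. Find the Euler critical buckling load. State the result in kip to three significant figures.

Inner dimensions: h_i = 4.93 − 2×0.44 = 4.050 in, b_i = 3.93 − 2×0.44 = 3.050 in
Weak-axis I_min = (h_o·b_o³ − h_i·b_i³)/12 with b_o = 3.93, b_i = 3.050 in (shorter outer/inner sides).
I_min = (4.93×3.93³ − 4.050×3.050³)/12 = 15.36 in⁴
Effective length L_e = K·L = 2 × 81.6 = 163.2 in
P_cr = π²EI / L_e² = π² × 16000×10³ × 15.36 / 163.2² = 9.108×10^4 lb

P_cr ≈ 91.1 kip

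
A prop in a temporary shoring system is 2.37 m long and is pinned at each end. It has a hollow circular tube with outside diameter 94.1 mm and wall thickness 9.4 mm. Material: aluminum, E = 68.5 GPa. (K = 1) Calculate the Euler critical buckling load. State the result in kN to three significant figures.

Inner diameter d_i = 94.1 − 2×9.4 = 75.30 mm
I = π(d_o⁴ − d_i⁴)/64 = π(94.1⁴ − 75.30⁴)/64 = 2.271×10^6 mm⁴
I = 2.271×10^6 mm⁴ = 2.271×10^-6 m⁴
Effective length L_e = K·L = 1 × 2.37 = 2.370 m
P_cr = π²EI / L_e² = π² × 68.5×10⁹ × 2.271×10^-6 / 2.370² = 2.733×10^5 N

P_cr ≈ 273 kN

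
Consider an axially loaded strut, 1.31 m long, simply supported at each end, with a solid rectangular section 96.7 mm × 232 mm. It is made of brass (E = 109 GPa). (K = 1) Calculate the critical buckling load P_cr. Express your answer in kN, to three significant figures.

P_cr ≈ 11000 kN

Buckling occurs about the weak axis: I_min = h·b³/12 with b = 96.7 mm (the shorter side).
I_min = 232×96.7³/12 = 1.748×10^7 mm⁴
I = 1.748×10^7 mm⁴ = 1.748×10^-5 m⁴
Effective length L_e = K·L = 1 × 1.31 = 1.310 m
P_cr = π²EI / L_e² = π² × 109×10⁹ × 1.748×10^-5 / 1.310² = 1.096×10^7 N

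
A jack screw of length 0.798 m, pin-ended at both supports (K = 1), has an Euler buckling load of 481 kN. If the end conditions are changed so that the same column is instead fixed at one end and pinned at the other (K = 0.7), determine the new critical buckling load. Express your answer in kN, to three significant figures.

P_cr ∝ 1/K², so P_cr,new = P_cr,old × (K_old/K_new)² = 481 × (1/0.7)²
= 481 × 2.041 = 982 kN

P_cr ≈ 982 kN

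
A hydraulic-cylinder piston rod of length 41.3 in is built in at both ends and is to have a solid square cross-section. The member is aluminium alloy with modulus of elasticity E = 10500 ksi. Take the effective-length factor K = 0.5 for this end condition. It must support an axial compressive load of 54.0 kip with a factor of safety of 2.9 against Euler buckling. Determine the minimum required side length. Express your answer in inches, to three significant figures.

Required P_cr = n·P = 2.9 × 54.0 = 156.6 kip
L_e = K·L = 0.5 × 41.3 = 20.65 in
Required I = P_cr·L_e²/(π²E) = 1.566×10^5 × 20.65² / (π² × 1.05×10^7) = 0.6444 in⁴
Solid square: I = a⁴/12  ⇒  a = (12I)^(1/4) = (12×0.6444)^(1/4) = 1.67 in

a ≈ 1.67 in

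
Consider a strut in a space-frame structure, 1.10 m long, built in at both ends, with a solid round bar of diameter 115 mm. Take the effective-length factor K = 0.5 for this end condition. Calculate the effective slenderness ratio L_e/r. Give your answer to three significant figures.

λ ≈ 19.1

I = πd⁴/64 = π×115⁴/64 = 8.585×10^6 mm⁴
A = 1.039×10^4 mm²;  r_min = √(I/A) = √(8.585×10^6/1.039×10^4) = 28.75 mm
L_e = K·L = 0.5 × 1.10 m = 0.5500 m = 550.00 mm
λ = L_e / r_min = 550.00 / 28.75 = 19.1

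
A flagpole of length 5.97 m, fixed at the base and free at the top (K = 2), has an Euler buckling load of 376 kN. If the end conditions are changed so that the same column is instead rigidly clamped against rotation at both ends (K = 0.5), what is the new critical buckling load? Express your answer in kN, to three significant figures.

P_cr ∝ 1/K², so P_cr,new = P_cr,old × (K_old/K_new)² = 376 × (2/0.5)²
= 376 × 16.00 = 6020 kN

P_cr ≈ 6020 kN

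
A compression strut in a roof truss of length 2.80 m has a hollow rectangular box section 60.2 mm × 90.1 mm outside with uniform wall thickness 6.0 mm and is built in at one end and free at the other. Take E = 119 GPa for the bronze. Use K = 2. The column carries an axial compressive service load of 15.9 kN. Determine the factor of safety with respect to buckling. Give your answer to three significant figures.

n ≈ 2.14

Inner dimensions: h_i = 90.1 − 2×6.0 = 78.10 mm, b_i = 60.2 − 2×6.0 = 48.20 mm
Weak-axis I_min = (h_o·b_o³ − h_i·b_i³)/12 with b_o = 60.2, b_i = 48.20 mm (shorter outer/inner sides).
I_min = (90.1×60.2³ − 78.10×48.20³)/12 = 9.093×10^5 mm⁴
I = 9.093×10^5 mm⁴ = 9.093×10^-7 m⁴
Effective length L_e = K·L = 2 × 2.80 = 5.600 m
P_cr = π²EI / L_e² = π² × 119×10⁹ × 9.093×10^-7 / 5.600² = 3.405×10^4 N
Factor of safety n = P_cr / P = 34.054 / 15.9 = 2.14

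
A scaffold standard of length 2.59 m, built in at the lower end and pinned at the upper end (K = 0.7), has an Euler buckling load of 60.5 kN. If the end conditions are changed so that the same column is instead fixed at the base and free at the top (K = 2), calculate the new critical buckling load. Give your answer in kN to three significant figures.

P_cr ∝ 1/K², so P_cr,new = P_cr,old × (K_old/K_new)² = 60.5 × (0.7/2)²
= 60.5 × 0.1225 = 7.41 kN

P_cr ≈ 7.41 kN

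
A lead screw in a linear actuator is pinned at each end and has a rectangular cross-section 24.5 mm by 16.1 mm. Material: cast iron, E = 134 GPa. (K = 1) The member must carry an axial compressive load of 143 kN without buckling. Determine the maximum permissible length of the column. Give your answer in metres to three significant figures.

L_max ≈ 0.281 m

Buckling occurs about the weak axis: I_min = h·b³/12 with b = 16.1 mm (the shorter side).
I_min = 24.5×16.1³/12 = 8.520×10^3 mm⁴
I = 8.520×10^-9 m⁴
At the buckling limit P_cr = P = 1.430×10^5 N
From P_cr = π²EI/(K·L)²:  L = (1/K)·√(π²EI/P_cr) = (1/1)·√(π²×1.34×10^11×8.520×10^-9/1.430×10^5)
L = 0.281 m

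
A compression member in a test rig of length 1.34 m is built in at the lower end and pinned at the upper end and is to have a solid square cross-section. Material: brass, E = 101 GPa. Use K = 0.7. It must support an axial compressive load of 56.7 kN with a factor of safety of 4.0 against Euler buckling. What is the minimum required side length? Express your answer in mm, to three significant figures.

a ≈ 39.4 mm

Required P_cr = n·P = 4.0 × 56.7 = 226.8 kN
L_e = K·L = 0.7 × 1.34 = 0.9380 m
Required I = P_cr·L_e²/(π²E) = 2.268×10^5 × 0.9380² / (π² × 1.01×10^11) = 2.002×10^-7 m⁴
I_req = 2.002×10^5 mm⁴
Solid square: I = a⁴/12  ⇒  a = (12I)^(1/4) = (12×2.002×10^5)^(1/4) = 39.4 mm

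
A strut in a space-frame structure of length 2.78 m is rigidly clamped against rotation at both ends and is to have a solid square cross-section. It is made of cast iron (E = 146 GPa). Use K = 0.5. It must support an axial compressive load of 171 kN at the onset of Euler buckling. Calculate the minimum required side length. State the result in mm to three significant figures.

a ≈ 40.7 mm

L_e = K·L = 0.5 × 2.78 = 1.390 m
Required I = P_cr·L_e²/(π²E) = 1.710×10^5 × 1.390² / (π² × 1.46×10^11) = 2.293×10^-7 m⁴
I_req = 2.293×10^5 mm⁴
Solid square: I = a⁴/12  ⇒  a = (12I)^(1/4) = (12×2.293×10^5)^(1/4) = 40.7 mm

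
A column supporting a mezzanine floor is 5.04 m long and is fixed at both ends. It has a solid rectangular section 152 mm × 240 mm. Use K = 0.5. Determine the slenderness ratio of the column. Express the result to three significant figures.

λ ≈ 57.4

Buckling occurs about the weak axis: I_min = h·b³/12 with b = 152 mm (the shorter side).
I_min = 240×152³/12 = 7.024×10^7 mm⁴
A = 3.648×10^4 mm²;  r_min = √(I/A) = √(7.024×10^7/3.648×10^4) = 43.88 mm
L_e = K·L = 0.5 × 5.04 m = 2.520 m = 2520.0 mm
λ = L_e / r_min = 2520.0 / 43.88 = 57.4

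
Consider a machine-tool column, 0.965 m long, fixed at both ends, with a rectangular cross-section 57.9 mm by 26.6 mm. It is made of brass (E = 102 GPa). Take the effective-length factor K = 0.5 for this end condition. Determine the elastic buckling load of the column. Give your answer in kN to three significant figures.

Buckling occurs about the weak axis: I_min = h·b³/12 with b = 26.6 mm (the shorter side).
I_min = 57.9×26.6³/12 = 9.081×10^4 mm⁴
I = 9.081×10^4 mm⁴ = 9.081×10^-8 m⁴
Effective length L_e = K·L = 0.5 × 0.965 = 0.4825 m
P_cr = π²EI / L_e² = π² × 102×10⁹ × 9.081×10^-8 / 0.4825² = 3.927×10^5 N

P_cr ≈ 393 kN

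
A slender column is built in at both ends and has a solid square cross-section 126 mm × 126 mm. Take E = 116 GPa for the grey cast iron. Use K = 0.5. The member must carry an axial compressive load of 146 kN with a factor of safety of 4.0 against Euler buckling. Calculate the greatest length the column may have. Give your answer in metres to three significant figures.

L_max ≈ 12.8 m

I = a⁴/12 = 126⁴/12 = 2.100×10^7 mm⁴
I = 2.100×10^-5 m⁴
Required critical load P_cr = n·P = 4.0 × 146 = 584.0 kN = 5.840×10^5 N
From P_cr = π²EI/(K·L)²:  L = (1/K)·√(π²EI/P_cr) = (1/0.5)·√(π²×1.16×10^11×2.100×10^-5/5.840×10^5)
L = 12.8 m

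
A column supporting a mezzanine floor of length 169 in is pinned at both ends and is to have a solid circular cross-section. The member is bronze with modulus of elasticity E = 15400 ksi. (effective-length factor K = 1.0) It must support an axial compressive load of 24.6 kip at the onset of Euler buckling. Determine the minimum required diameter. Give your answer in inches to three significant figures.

d ≈ 3.12 in

L_e = K·L = 1 × 169 = 169.0 in
Required I = P_cr·L_e²/(π²E) = 2.460×10^4 × 169.0² / (π² × 1.54×10^7) = 4.623 in⁴
Solid circle: I = πd⁴/64  ⇒  d = (64I/π)^(1/4) = (64×4.623/π)^(1/4) = 3.12 in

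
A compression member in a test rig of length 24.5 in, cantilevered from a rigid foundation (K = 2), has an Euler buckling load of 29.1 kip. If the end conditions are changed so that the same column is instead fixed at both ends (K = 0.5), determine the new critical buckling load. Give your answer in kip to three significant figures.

P_cr ∝ 1/K², so P_cr,new = P_cr,old × (K_old/K_new)² = 29.1 × (2/0.5)²
= 29.1 × 16.00 = 466 kip

P_cr ≈ 466 kip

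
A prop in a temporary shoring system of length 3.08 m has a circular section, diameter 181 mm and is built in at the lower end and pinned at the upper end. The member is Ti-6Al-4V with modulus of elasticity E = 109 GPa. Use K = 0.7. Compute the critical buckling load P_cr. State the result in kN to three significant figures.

I = πd⁴/64 = π×181⁴/64 = 5.268×10^7 mm⁴
I = 5.268×10^7 mm⁴ = 5.268×10^-5 m⁴
Effective length L_e = K·L = 0.7 × 3.08 = 2.156 m
P_cr = π²EI / L_e² = π² × 109×10⁹ × 5.268×10^-5 / 2.156² = 1.219×10^7 N

P_cr ≈ 12200 kN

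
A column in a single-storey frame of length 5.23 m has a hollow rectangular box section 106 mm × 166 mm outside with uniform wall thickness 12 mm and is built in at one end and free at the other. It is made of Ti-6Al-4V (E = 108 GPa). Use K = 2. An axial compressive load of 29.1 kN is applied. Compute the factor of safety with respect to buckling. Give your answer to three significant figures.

Inner dimensions: h_i = 166 − 2×12 = 142.0 mm, b_i = 106 − 2×12 = 82.00 mm
Weak-axis I_min = (h_o·b_o³ − h_i·b_i³)/12 with b_o = 106, b_i = 82.00 mm (shorter outer/inner sides).
I_min = (166×106³ − 142.0×82.00³)/12 = 9.951×10^6 mm⁴
I = 9.951×10^6 mm⁴ = 9.951×10^-6 m⁴
Effective length L_e = K·L = 2 × 5.23 = 10.46 m
P_cr = π²EI / L_e² = π² × 108×10⁹ × 9.951×10^-6 / 10.46² = 9.695×10^4 N
Factor of safety n = P_cr / P = 96.947 / 29.1 = 3.33

n ≈ 3.33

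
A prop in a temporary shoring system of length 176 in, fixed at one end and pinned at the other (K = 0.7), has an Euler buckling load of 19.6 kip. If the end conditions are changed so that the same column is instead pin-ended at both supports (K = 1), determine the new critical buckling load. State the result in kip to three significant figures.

P_cr ≈ 9.60 kip

P_cr ∝ 1/K², so P_cr,new = P_cr,old × (K_old/K_new)² = 19.6 × (0.7/1)²
= 19.6 × 0.4900 = 9.60 kip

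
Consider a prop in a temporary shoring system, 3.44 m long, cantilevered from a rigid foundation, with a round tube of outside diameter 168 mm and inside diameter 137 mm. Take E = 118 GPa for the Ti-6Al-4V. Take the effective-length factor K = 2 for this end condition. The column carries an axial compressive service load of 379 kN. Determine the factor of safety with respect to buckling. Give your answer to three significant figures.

n ≈ 1.42

d_o = 168 mm, d_i = 137 mm
I = π(d_o⁴ − d_i⁴)/64 = π(168⁴ − 137.0⁴)/64 = 2.181×10^7 mm⁴
I = 2.181×10^7 mm⁴ = 2.181×10^-5 m⁴
Effective length L_e = K·L = 2 × 3.44 = 6.880 m
P_cr = π²EI / L_e² = π² × 118×10⁹ × 2.181×10^-5 / 6.880² = 5.366×10^5 N
Factor of safety n = P_cr / P = 536.62 / 379 = 1.42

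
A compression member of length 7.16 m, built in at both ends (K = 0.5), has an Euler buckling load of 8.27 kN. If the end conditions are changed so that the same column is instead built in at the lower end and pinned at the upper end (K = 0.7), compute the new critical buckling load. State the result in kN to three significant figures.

P_cr ≈ 4.22 kN

P_cr ∝ 1/K², so P_cr,new = P_cr,old × (K_old/K_new)² = 8.27 × (0.5/0.7)²
= 8.27 × 0.5102 = 4.22 kN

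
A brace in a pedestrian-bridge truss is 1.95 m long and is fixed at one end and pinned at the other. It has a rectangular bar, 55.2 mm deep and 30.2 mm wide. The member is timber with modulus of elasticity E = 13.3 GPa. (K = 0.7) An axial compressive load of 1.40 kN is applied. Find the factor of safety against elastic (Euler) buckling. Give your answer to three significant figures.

n ≈ 6.38

Buckling occurs about the weak axis: I_min = h·b³/12 with b = 30.2 mm (the shorter side).
I_min = 55.2×30.2³/12 = 1.267×10^5 mm⁴
I = 1.267×10^5 mm⁴ = 1.267×10^-7 m⁴
Effective length L_e = K·L = 0.7 × 1.95 = 1.365 m
P_cr = π²EI / L_e² = π² × 13.3×10⁹ × 1.267×10^-7 / 1.365² = 8.926×10^3 N
Factor of safety n = P_cr / P = 8.9262 / 1.40 = 6.38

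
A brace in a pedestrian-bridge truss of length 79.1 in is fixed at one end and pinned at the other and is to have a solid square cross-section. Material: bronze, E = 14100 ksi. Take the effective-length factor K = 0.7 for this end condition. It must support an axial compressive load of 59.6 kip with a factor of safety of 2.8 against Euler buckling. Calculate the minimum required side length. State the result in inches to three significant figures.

a ≈ 2.58 in

Required P_cr = n·P = 2.8 × 59.6 = 166.9 kip
L_e = K·L = 0.7 × 79.1 = 55.37 in
Required I = P_cr·L_e²/(π²E) = 1.669×10^5 × 55.37² / (π² × 1.41×10^7) = 3.676 in⁴
Solid square: I = a⁴/12  ⇒  a = (12I)^(1/4) = (12×3.676)^(1/4) = 2.58 in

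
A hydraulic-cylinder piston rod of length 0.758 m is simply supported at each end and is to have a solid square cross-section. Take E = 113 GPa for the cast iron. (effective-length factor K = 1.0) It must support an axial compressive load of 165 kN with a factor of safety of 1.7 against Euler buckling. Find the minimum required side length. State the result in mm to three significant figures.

Required P_cr = n·P = 1.7 × 165 = 280.5 kN
L_e = K·L = 1 × 0.758 = 0.7580 m
Required I = P_cr·L_e²/(π²E) = 2.805×10^5 × 0.7580² / (π² × 1.13×10^11) = 1.445×10^-7 m⁴
I_req = 1.445×10^5 mm⁴
Solid square: I = a⁴/12  ⇒  a = (12I)^(1/4) = (12×1.445×10^5)^(1/4) = 36.3 mm

a ≈ 36.3 mm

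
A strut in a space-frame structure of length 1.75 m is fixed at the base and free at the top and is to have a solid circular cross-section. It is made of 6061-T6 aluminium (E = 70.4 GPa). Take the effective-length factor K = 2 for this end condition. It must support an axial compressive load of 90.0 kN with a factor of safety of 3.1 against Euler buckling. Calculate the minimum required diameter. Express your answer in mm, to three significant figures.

Required P_cr = n·P = 3.1 × 90.0 = 279.0 kN
L_e = K·L = 2 × 1.75 = 3.500 m
Required I = P_cr·L_e²/(π²E) = 2.790×10^5 × 3.500² / (π² × 7.04×10^10) = 4.919×10^-6 m⁴
I_req = 4.919×10^6 mm⁴
Solid circle: I = πd⁴/64  ⇒  d = (64I/π)^(1/4) = (64×4.919×10^6/π)^(1/4) = 100 mm

d ≈ 100 mm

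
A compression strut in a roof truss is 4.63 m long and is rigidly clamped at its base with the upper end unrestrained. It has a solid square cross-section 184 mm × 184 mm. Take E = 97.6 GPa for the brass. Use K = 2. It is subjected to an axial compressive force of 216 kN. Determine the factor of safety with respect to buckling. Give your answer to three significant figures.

I = a⁴/12 = 184⁴/12 = 9.552×10^7 mm⁴
I = 9.552×10^7 mm⁴ = 9.552×10^-5 m⁴
Effective length L_e = K·L = 2 × 4.63 = 9.260 m
P_cr = π²EI / L_e² = π² × 97.6×10⁹ × 9.552×10^-5 / 9.260² = 1.073×10^6 N
Factor of safety n = P_cr / P = 1073.0 / 216 = 4.97

n ≈ 4.97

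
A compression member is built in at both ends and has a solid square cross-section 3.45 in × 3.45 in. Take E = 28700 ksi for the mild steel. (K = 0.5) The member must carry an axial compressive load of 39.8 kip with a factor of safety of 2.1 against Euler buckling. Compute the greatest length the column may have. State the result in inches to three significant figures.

L_max ≈ 400 in

I = a⁴/12 = 3.45⁴/12 = 11.81 in⁴
Required critical load P_cr = n·P = 2.1 × 39.8 = 83.58 kip = 8.358×10^4 lb
From P_cr = π²EI/(K·L)²:  L = (1/K)·√(π²EI/P_cr) = (1/0.5)·√(π²×2.87×10^7×11.81/8.358×10^4)
L = 400 in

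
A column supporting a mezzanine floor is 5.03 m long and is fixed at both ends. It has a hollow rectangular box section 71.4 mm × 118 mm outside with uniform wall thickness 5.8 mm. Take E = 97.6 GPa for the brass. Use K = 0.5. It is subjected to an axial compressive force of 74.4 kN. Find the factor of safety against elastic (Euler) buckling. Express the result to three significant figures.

Inner dimensions: h_i = 118 − 2×5.8 = 106.4 mm, b_i = 71.4 − 2×5.8 = 59.80 mm
Weak-axis I_min = (h_o·b_o³ − h_i·b_i³)/12 with b_o = 71.4, b_i = 59.80 mm (shorter outer/inner sides).
I_min = (118×71.4³ − 106.4×59.80³)/12 = 1.683×10^6 mm⁴
I = 1.683×10^6 mm⁴ = 1.683×10^-6 m⁴
Effective length L_e = K·L = 0.5 × 5.03 = 2.515 m
P_cr = π²EI / L_e² = π² × 97.6×10⁹ × 1.683×10^-6 / 2.515² = 2.563×10^5 N
Factor of safety n = P_cr / P = 256.33 / 74.4 = 3.45

n ≈ 3.45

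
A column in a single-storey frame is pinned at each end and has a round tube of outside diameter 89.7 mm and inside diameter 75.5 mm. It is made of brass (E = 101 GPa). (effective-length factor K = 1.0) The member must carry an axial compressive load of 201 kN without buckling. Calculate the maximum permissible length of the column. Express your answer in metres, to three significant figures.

d_o = 89.7 mm, d_i = 75.5 mm
I = π(d_o⁴ − d_i⁴)/64 = π(89.7⁴ − 75.50⁴)/64 = 1.583×10^6 mm⁴
I = 1.583×10^-6 m⁴
At the buckling limit P_cr = P = 2.010×10^5 N
From P_cr = π²EI/(K·L)²:  L = (1/K)·√(π²EI/P_cr) = (1/1)·√(π²×1.01×10^11×1.583×10^-6/2.010×10^5)
L = 2.80 m

L_max ≈ 2.80 m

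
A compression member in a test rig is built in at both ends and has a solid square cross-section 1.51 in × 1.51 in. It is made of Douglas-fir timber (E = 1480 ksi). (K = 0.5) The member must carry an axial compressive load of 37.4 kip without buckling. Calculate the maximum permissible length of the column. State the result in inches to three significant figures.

L_max ≈ 26.0 in

I = a⁴/12 = 1.51⁴/12 = 0.4332 in⁴
At the buckling limit P_cr = P = 3.740×10^4 lb
From P_cr = π²EI/(K·L)²:  L = (1/K)·√(π²EI/P_cr) = (1/0.5)·√(π²×1.48×10^6×0.4332/3.740×10^4)
L = 26.0 in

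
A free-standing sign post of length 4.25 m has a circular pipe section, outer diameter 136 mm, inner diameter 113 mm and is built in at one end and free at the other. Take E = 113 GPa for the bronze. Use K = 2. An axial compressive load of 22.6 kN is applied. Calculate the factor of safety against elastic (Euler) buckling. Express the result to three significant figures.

n ≈ 6.00

d_o = 136 mm, d_i = 113 mm
I = π(d_o⁴ − d_i⁴)/64 = π(136⁴ − 113.0⁴)/64 = 8.789×10^6 mm⁴
I = 8.789×10^6 mm⁴ = 8.789×10^-6 m⁴
Effective length L_e = K·L = 2 × 4.25 = 8.500 m
P_cr = π²EI / L_e² = π² × 113×10⁹ × 8.789×10^-6 / 8.500² = 1.357×10^5 N
Factor of safety n = P_cr / P = 135.67 / 22.6 = 6.00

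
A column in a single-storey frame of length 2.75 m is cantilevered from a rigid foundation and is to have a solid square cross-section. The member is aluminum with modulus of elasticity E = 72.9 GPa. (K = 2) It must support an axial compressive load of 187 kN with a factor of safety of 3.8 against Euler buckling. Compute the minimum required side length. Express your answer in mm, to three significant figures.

Required P_cr = n·P = 3.8 × 187 = 710.6 kN
L_e = K·L = 2 × 2.75 = 5.500 m
Required I = P_cr·L_e²/(π²E) = 7.106×10^5 × 5.500² / (π² × 7.29×10^10) = 2.988×10^-5 m⁴
I_req = 2.988×10^7 mm⁴
Solid square: I = a⁴/12  ⇒  a = (12I)^(1/4) = (12×2.988×10^7)^(1/4) = 138 mm

a ≈ 138 mm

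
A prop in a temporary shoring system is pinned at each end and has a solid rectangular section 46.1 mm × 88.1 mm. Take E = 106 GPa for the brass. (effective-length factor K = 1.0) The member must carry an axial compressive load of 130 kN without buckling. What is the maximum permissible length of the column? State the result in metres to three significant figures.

Buckling occurs about the weak axis: I_min = h·b³/12 with b = 46.1 mm (the shorter side).
I_min = 88.1×46.1³/12 = 7.193×10^5 mm⁴
I = 7.193×10^-7 m⁴
At the buckling limit P_cr = P = 1.300×10^5 N
From P_cr = π²EI/(K·L)²:  L = (1/K)·√(π²EI/P_cr) = (1/1)·√(π²×1.06×10^11×7.193×10^-7/1.300×10^5)
L = 2.41 m

L_max ≈ 2.41 m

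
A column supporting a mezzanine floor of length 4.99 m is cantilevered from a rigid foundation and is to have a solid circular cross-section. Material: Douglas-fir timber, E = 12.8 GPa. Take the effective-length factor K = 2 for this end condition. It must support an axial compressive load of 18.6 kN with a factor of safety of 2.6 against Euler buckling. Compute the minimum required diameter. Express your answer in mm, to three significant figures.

d ≈ 167 mm

Required P_cr = n·P = 2.6 × 18.6 = 48.36 kN
L_e = K·L = 2 × 4.99 = 9.980 m
Required I = P_cr·L_e²/(π²E) = 4.836×10^4 × 9.980² / (π² × 1.28×10^10) = 3.813×10^-5 m⁴
I_req = 3.813×10^7 mm⁴
Solid circle: I = πd⁴/64  ⇒  d = (64I/π)^(1/4) = (64×3.813×10^7/π)^(1/4) = 167 mm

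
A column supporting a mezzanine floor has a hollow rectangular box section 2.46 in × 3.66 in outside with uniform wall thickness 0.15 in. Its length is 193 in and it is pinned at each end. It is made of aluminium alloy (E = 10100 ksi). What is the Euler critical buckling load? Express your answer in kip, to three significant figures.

Inner dimensions: h_i = 3.66 − 2×0.15 = 3.360 in, b_i = 2.46 − 2×0.15 = 2.160 in
Weak-axis I_min = (h_o·b_o³ − h_i·b_i³)/12 with b_o = 2.46, b_i = 2.160 in (shorter outer/inner sides).
I_min = (3.66×2.46³ − 3.360×2.160³)/12 = 1.719 in⁴
Effective length L_e = K·L = 1 × 193 = 193.0 in
P_cr = π²EI / L_e² = π² × 10100×10³ × 1.719 / 193.0² = 4.600×10^3 lb

P_cr ≈ 4.60 kip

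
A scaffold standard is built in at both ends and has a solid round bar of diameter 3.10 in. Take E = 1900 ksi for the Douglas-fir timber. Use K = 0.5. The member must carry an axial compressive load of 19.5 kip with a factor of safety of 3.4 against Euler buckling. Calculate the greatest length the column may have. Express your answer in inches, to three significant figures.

I = πd⁴/64 = π×3.10⁴/64 = 4.533 in⁴
Required critical load P_cr = n·P = 3.4 × 19.5 = 66.30 kip = 6.630×10^4 lb
From P_cr = π²EI/(K·L)²:  L = (1/K)·√(π²EI/P_cr) = (1/0.5)·√(π²×1.90×10^6×4.533/6.630×10^4)
L = 71.6 in

L_max ≈ 71.6 in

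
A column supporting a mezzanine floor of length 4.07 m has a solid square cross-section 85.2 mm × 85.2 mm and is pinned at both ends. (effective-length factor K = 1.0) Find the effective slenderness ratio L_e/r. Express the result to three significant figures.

For a square r = a/√12 = 85.2/√12 = 24.60 mm
L_e = K·L = 1 × 4.07 m = 4.070 m = 4070.0 mm
λ = L_e / r_min = 4070.0 / 24.60 = 165

λ ≈ 165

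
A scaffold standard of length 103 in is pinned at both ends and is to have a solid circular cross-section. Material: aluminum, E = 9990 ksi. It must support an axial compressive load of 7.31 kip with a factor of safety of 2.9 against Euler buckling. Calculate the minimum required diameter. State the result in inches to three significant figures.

Required P_cr = n·P = 2.9 × 7.31 = 21.20 kip
L_e = K·L = 1 × 103 = 103.0 in
Required I = P_cr·L_e²/(π²E) = 2.120×10^4 × 103.0² / (π² × 9.99×10^6) = 2.281 in⁴
Solid circle: I = πd⁴/64  ⇒  d = (64I/π)^(1/4) = (64×2.281/π)^(1/4) = 2.61 in

d ≈ 2.61 in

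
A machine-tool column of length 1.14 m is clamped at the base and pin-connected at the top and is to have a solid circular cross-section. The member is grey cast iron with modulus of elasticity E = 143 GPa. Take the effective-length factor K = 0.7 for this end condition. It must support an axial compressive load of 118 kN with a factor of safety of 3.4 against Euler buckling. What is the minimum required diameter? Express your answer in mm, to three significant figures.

Required P_cr = n·P = 3.4 × 118 = 401.2 kN
L_e = K·L = 0.7 × 1.14 = 0.7980 m
Required I = P_cr·L_e²/(π²E) = 4.012×10^5 × 0.7980² / (π² × 1.43×10^11) = 1.810×10^-7 m⁴
I_req = 1.810×10^5 mm⁴
Solid circle: I = πd⁴/64  ⇒  d = (64I/π)^(1/4) = (64×1.810×10^5/π)^(1/4) = 43.8 mm

d ≈ 43.8 mm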